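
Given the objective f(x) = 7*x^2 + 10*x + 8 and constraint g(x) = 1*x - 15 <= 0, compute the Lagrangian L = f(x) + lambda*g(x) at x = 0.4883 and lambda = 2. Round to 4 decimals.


Step 1: Evaluate f(x).
f(0.4883) = 7*0.4883^2 + 10*0.4883 + 8 = 14.5521
Step 2: Evaluate g(x).
g(0.4883) = 1*0.4883 - 15 = -14.5117
Step 3: Compute Lagrangian.
L = 14.5521 + 2*-14.5117 = -14.4713


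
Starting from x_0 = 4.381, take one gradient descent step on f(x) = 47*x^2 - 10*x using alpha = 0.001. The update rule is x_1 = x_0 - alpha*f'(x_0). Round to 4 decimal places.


We compute the gradient at x_0 and apply the update.
f'(x) = 94*x - 10
f'(4.381) = 94*4.381 - 10 = 401.814
x_1 = 4.381 - 0.001*401.814 = 3.9792


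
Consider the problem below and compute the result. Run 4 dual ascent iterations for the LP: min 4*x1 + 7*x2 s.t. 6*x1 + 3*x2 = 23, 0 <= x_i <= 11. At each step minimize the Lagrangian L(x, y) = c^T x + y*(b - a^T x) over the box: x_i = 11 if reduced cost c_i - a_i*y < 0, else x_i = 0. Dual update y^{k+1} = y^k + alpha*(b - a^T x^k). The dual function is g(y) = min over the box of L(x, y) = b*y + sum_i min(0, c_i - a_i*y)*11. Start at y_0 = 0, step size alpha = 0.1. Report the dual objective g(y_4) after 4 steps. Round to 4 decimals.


Dual ascent for LP: min 4*x1 + 7*x2, 6*x1 + 3*x2 = 23, 0 <= x_i <= 11
Step 1: y^k = 0.0, reduced costs: (4.0, 7.0)
  x^k = (0.0, 0.0), subgradient = b - a^T x = 23.0
  y^{k+1} = 0.0 + 0.1*23.0 = 2.3
Step 2: y^k = 2.3, reduced costs: (-9.8, 0.1)
  x^k = (11.0, 0.0), subgradient = b - a^T x = -43.0
  y^{k+1} = 2.3 + 0.1*-43.0 = -2.0
Step 3: y^k = -2.0, reduced costs: (16.0, 13.0)
  x^k = (0.0, 0.0), subgradient = b - a^T x = 23.0
  y^{k+1} = -2.0 + 0.1*23.0 = 0.3
Step 4: y^k = 0.3, reduced costs: (2.2, 6.1)
  x^k = (0.0, 0.0), subgradient = b - a^T x = 23.0
  y^{k+1} = 0.3 + 0.1*23.0 = 2.6
Dual objective at y_4 = 2.6: reduced costs (-11.6, -0.8), box minimizer x = (11.0, 11.0)
g(y_4) = b*y + (c1 - a1*y)*x1 + (c2 - a2*y)*x2 = 23*2.6 + (-11.6)*11.0 + (-0.8)*11.0 = 59.8 - 127.6 - 8.8 = -76.6


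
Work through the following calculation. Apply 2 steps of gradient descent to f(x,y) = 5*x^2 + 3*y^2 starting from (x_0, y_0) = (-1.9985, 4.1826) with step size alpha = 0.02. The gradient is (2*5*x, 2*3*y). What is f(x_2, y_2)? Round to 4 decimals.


Gradient descent on f(x,y) = 5*x^2 + 3*y^2.
Starting point: (-1.9985, 4.1826), alpha = 0.02
Step 1: grad_x = 2*5*-1.9985 = -19.985, grad_y = 2*3*4.1826 = 25.0956
  x_1 = -1.9985 - 0.02*-19.985 = -1.5988
  y_1 = 4.1826 - 0.02*25.0956 = 3.6807
Step 2: grad_x = 2*5*-1.5988 = -15.988, grad_y = 2*3*3.6807 = 22.0841
  x_2 = -1.5988 - 0.02*-15.988 = -1.279
  y_2 = 3.6807 - 0.02*22.0841 = 3.239
f(-1.279, 3.239) = 5*(-1.279)^2 + 3*3.239^2 = 39.6532


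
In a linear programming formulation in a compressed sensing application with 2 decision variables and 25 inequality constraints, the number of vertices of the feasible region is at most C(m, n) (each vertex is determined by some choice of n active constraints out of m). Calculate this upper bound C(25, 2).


Each vertex corresponds to some choice of n active constraints out of m, so the number of vertices is at most C(m, n) = m! / (n!(m-n)!).
m = 25, n = 2
Numerator: 25 * 24
Denominator: 2! = 2
C(25, 2) = 300


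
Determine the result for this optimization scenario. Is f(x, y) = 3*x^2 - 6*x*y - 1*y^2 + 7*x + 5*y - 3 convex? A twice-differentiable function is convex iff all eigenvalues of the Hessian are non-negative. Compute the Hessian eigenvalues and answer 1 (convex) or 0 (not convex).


The Hessian of f(x,y) = 3*x^2 - 6*x*y - 1*y^2 + 7*x + 5*y - 3 is:
H = [[6, -6], [-6, -2]]
Trace = 6 - 2 = 4
Determinant = 6*-2 - (-6)^2 = -48
Discriminant = (4)^2 - 4*-48 = 208.0
Eigenvalues: lambda_1 = -5.2111, lambda_2 = 9.2111
The function is not convex.

0


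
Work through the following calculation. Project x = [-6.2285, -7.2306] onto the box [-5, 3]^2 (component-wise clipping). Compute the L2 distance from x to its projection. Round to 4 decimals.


Project each component onto [-5, 3].
clip(-6.2285) = -5.0, clip(-7.2306) = -5.0
Projection = [-5.0, -5.0]
Squared diffs: [1.5092, 4.9756]
Distance = sqrt(6.4848) = 2.5465


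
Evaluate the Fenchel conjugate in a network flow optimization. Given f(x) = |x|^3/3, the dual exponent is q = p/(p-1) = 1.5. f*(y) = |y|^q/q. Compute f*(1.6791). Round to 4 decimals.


The conjugate exponent q satisfies 1/p + 1/q = 1.
p = 3, so q = 3/(3 - 1) = 1.5
|y|^q = 1.6791^1.5 = 2.1758
f*(1.6791) = 2.1758 / 1.5 = 1.4505


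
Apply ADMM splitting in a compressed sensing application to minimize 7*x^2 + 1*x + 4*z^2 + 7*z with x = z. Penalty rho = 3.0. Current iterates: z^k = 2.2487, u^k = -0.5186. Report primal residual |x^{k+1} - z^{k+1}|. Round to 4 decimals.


ADMM iteration with rho = 3.0, z^k = 2.2487, u^k = -0.5186
Step 1: x-update.
Minimize 7*x^2 + 1*x + (3.0/2)*(x - 2.2487 - 0.5186)^2
FOC: (2*7 + 3.0)*x = -1 + 3.0*(2.2487 + 0.5186)
x^{k+1} = 0.4295
Step 2: z-update.
Minimize 4*z^2 + 7*z + (3.0/2)*(0.4295 - z - 0.5186)^2
FOC: (2*4 + 3.0)*z = -7 + 3.0*(0.4295 - 0.5186)
z^{k+1} = -0.6607
Step 3: u-update.
u^{k+1} = -0.5186 + 0.4295 + 0.6607 = 0.5716
Step 4: Primal residual = |0.4295 + 0.6607| = 1.0902


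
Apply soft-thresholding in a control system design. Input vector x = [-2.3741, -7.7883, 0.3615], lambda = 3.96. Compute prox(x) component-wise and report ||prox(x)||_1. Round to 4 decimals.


Soft-thresholding with lambda = 3.96:
prox(-2.3741) = sign(-2.3741)*max(|-2.3741| - 3.96, 0) = 0.0
prox(-7.7883) = sign(-7.7883)*max(|-7.7883| - 3.96, 0) = -3.8283
prox(0.3615) = sign(0.3615)*max(|0.3615| - 3.96, 0) = 0.0
prox(x) = [0.0, -3.8283, 0.0]
||prox(x)||_1 = 0.0 + 3.8283 + 0.0 = 3.8283


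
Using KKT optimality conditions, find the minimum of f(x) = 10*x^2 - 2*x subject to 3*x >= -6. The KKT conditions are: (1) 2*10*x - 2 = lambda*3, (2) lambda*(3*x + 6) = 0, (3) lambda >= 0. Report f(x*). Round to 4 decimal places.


Step 1: Try lambda = 0 (constraint inactive).
Stationarity: 2*10*x - 2 = 0
x* = 2/(2*10) = 0.1
Check constraint: 3*0.1 = 0.3 >= -6 -- satisfied.
Step 2: Compute optimal value.
f(x*) = 10*0.1^2 - 2*0.1 = -0.1


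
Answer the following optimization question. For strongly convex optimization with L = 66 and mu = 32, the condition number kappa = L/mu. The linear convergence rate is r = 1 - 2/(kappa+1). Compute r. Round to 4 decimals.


Step 1: Compute the condition number.
kappa = L/mu = 66/32 = 2.0625
Step 2: Compute the convergence rate.
r = 1 - 2/(kappa + 1) = 1 - 2*mu/(L + mu) = (L - mu)/(L + mu) = 34/98 = 0.3469


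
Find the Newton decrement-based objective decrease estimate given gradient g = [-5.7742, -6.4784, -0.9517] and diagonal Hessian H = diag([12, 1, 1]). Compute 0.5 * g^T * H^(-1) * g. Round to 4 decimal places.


Step 1: H is diagonal, so H^(-1) * g = [-0.4812, -6.4784, -0.9517].
Step 2: g^T H^(-1) g = sum_i g_i^2 / H_ii
  = (-5.7742)^2/12 + (-6.4784)^2/1 + (-0.9517)^2/1
  = 2.7784 + 41.9697 + 0.9057 = 45.6538
Step 3: Objective decrease = 0.5 * g^T H^(-1) g = 22.8269


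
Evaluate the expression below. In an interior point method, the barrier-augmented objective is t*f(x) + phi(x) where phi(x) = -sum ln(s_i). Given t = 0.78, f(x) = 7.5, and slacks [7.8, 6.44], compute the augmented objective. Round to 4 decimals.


Step 1: Compute log-barrier.
ln values: [2.0541, 1.8625]
phi = -(2.0541 + 1.8625) = -3.9167
Step 2: Compute augmented objective.
t*f(x) = 0.78*7.5 = 5.85
Total = 5.85 - 3.9167 = 1.9333


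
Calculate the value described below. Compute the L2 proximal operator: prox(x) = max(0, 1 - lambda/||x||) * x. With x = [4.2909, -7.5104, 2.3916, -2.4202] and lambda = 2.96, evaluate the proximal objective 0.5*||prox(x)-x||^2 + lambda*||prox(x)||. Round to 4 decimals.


Step 1: Compute ||x||.
||x|| = 9.2949
Step 2: Compute scaling factor.
scale = max(0, 1 - 2.96/9.2949) = 0.6815
Step 3: prox(x) = [2.9244, -5.1187, 1.63, -1.6495]
||prox(x)|| = 6.3349
Step 4: Proximal objective.
0.5*||prox-x||^2 = 4.3808
lambda*||prox|| = 18.7513
Total = 23.1321


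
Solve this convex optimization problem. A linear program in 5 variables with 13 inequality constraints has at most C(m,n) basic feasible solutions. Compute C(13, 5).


Each vertex corresponds to some choice of n active constraints out of m, so the number of vertices is at most C(m, n) = m! / (n!(m-n)!).
m = 13, n = 5
Numerator: 13 * 12 * 11 * 10 * 9
Denominator: 5! = 120
C(13, 5) = 1287


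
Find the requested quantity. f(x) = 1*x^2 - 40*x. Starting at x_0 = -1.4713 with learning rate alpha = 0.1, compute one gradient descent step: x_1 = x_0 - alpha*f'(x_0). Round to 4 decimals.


We compute the gradient at x_0 and apply the update.
f'(x) = 2*x - 40
f'(-1.4713) = 2*-1.4713 - 40 = -42.9426
x_1 = -1.4713 - 0.1*-42.9426 = 2.823


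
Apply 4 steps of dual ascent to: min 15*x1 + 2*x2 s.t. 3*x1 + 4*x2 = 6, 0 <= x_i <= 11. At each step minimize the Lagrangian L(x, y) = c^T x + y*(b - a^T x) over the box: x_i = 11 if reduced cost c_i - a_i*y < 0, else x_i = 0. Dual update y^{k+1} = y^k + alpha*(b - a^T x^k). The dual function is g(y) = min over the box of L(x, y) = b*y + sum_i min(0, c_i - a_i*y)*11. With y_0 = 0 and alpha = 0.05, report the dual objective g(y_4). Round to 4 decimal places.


Dual ascent for LP: min 15*x1 + 2*x2, 3*x1 + 4*x2 = 6, 0 <= x_i <= 11
Step 1: y^k = 0.0, reduced costs: (15.0, 2.0)
  x^k = (0.0, 0.0), subgradient = b - a^T x = 6.0
  y^{k+1} = 0.0 + 0.05*6.0 = 0.3
Step 2: y^k = 0.3, reduced costs: (14.1, 0.8)
  x^k = (0.0, 0.0), subgradient = b - a^T x = 6.0
  y^{k+1} = 0.3 + 0.05*6.0 = 0.6
Step 3: y^k = 0.6, reduced costs: (13.2, -0.4)
  x^k = (0.0, 11.0), subgradient = b - a^T x = -38.0
  y^{k+1} = 0.6 + 0.05*-38.0 = -1.3
Step 4: y^k = -1.3, reduced costs: (18.9, 7.2)
  x^k = (0.0, 0.0), subgradient = b - a^T x = 6.0
  y^{k+1} = -1.3 + 0.05*6.0 = -1.0
Dual objective at y_4 = -1.0: reduced costs (18.0, 6.0), box minimizer x = (0.0, 0.0)
g(y_4) = b*y + (c1 - a1*y)*x1 + (c2 - a2*y)*x2 = 6*(-1.0) + 18.0*0.0 + 6.0*0.0 = -6.0 + 0.0 + 0.0 = -6.0


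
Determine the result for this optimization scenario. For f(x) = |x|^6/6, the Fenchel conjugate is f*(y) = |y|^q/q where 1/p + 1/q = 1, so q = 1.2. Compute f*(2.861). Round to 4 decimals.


The conjugate exponent q satisfies 1/p + 1/q = 1.
p = 6, so q = 6/(6 - 1) = 1.2
|y|^q = 2.861^1.2 = 3.5304
f*(2.861) = 3.5304 / 1.2 = 2.942


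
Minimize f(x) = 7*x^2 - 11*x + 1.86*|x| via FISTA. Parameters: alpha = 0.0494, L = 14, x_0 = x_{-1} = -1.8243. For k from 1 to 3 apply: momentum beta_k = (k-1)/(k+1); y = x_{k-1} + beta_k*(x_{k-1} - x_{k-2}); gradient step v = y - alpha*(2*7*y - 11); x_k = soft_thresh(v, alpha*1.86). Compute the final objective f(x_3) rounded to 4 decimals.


FISTA on f(x) = 7*x^2 - 11*x + 1.86*|x|
L = 14, alpha = 0.0494
Iteration 1: beta = 0.0, y = -1.8243 + 0.0*(-1.8243 + 1.8243) = -1.8243
  grad(y) = -36.5402, v = y - alpha*grad = -0.0192
  prox(v) = soft_thresh(-0.0192, 0.0919) = 0.0
Iteration 2: beta = 0.3333, y = 0.0 + 0.3333*(0.0 + 1.8243) = 0.6081
  grad(y) = -2.4866, v = y - alpha*grad = 0.7309
  prox(v) = soft_thresh(0.7309, 0.0919) = 0.6391
Iteration 3: beta = 0.5, y = 0.6391 + 0.5*(0.6391 - 0.0) = 0.9586
  grad(y) = 2.4201, v = y - alpha*grad = 0.839
  prox(v) = soft_thresh(0.839, 0.0919) = 0.7471
f(x_3) = 7*0.7471^2 - 11*0.7471 + 1.86*|0.7471| = -2.9213


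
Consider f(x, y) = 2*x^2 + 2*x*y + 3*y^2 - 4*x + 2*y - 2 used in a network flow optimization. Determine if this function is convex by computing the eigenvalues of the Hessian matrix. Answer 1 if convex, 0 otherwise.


The Hessian of f(x,y) = 2*x^2 + 2*x*y + 3*y^2 - 4*x + 2*y - 2 is:
H = [[4, 2], [2, 6]]
Trace = 4 + 6 = 10
Determinant = 4*6 - (2)^2 = 20
Discriminant = (10)^2 - 4*20 = 20.0
Eigenvalues: lambda_1 = 2.7639, lambda_2 = 7.2361
The function is convex.

1


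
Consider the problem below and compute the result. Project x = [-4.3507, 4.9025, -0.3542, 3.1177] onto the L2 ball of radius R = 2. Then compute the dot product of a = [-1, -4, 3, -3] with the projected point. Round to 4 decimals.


Step 1: Compute ||x|| (intermediates to 6 decimals).
||x|| = sqrt((-4.3507)^2 + 4.9025^2 + (-0.3542)^2 + 3.1177^2) = 7.266953
Step 2: Project.
Since ||x|| > R, scale = R/||x|| = 2/7.266953 = 0.275219, proj(x) = scale * x
proj(x) = [-1.197395, 1.349261, -0.097483, 0.85805]
Step 3: Dot product.
a^T * proj(x) = -1*(-1.197395) - 4*1.349261 + 3*(-0.097483) - 3*0.85805 = -7.0662


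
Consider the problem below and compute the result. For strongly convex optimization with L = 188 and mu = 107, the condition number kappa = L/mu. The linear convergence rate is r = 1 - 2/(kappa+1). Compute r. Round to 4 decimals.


Step 1: Compute the condition number.
kappa = L/mu = 188/107 = 1.757
Step 2: Compute the convergence rate.
r = 1 - 2/(kappa + 1) = 1 - 2*mu/(L + mu) = (L - mu)/(L + mu) = 81/295 = 0.2746


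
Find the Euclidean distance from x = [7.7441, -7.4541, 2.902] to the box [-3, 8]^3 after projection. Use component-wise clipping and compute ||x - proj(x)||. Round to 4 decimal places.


Project each component onto [-3, 8].
clip(7.7441) = 7.7441, clip(-7.4541) = -3.0, clip(2.902) = 2.902
Projection = [7.7441, -3.0, 2.902]
Squared diffs: [0.0, 19.839, 0.0]
Distance = sqrt(19.839) = 4.4541


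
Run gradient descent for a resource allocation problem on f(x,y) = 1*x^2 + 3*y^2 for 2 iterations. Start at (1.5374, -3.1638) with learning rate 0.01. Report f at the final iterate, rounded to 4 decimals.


Gradient descent on f(x,y) = 1*x^2 + 3*y^2.
Starting point: (1.5374, -3.1638), alpha = 0.01
Step 1: grad_x = 2*1*1.5374 = 3.0748, grad_y = 2*3*-3.1638 = -18.9828
  x_1 = 1.5374 - 0.01*3.0748 = 1.5067
  y_1 = -3.1638 - 0.01*-18.9828 = -2.974
Step 2: grad_x = 2*1*1.5067 = 3.0133, grad_y = 2*3*-2.974 = -17.8438
  x_2 = 1.5067 - 0.01*3.0133 = 1.4765
  y_2 = -2.974 - 0.01*-17.8438 = -2.7955
f(1.4765, -2.7955) = 1*1.4765^2 + 3*(-2.7955)^2 = 25.6251


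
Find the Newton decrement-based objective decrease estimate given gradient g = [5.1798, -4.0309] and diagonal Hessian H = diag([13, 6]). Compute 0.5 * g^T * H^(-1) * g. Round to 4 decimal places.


Step 1: H is diagonal, so H^(-1) * g = [0.3984, -0.6718].
Step 2: g^T H^(-1) g = sum_i g_i^2 / H_ii
  = (5.1798)^2/13 + (-4.0309)^2/6
  = 2.0639 + 2.708 = 4.7719
Step 3: Objective decrease = 0.5 * g^T H^(-1) g = 2.3859


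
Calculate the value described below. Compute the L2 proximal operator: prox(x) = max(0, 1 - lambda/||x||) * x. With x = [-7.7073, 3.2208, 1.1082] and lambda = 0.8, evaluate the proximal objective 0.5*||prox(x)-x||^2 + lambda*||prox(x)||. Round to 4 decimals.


Step 1: Compute ||x||.
||x|| = 8.4264
Step 2: Compute scaling factor.
scale = max(0, 1 - 0.8/8.4264) = 0.9051
Step 3: prox(x) = [-6.9756, 2.915, 1.003]
||prox(x)|| = 7.6264
Step 4: Proximal objective.
0.5*||prox-x||^2 = 0.32
lambda*||prox|| = 6.1011
Total = 6.4211


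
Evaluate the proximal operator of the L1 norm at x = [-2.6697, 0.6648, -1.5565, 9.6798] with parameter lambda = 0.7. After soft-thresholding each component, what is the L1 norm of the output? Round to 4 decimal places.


Soft-thresholding with lambda = 0.7:
prox(-2.6697) = sign(-2.6697)*max(|-2.6697| - 0.7, 0) = -1.9697
prox(0.6648) = sign(0.6648)*max(|0.6648| - 0.7, 0) = 0.0
prox(-1.5565) = sign(-1.5565)*max(|-1.5565| - 0.7, 0) = -0.8565
prox(9.6798) = sign(9.6798)*max(|9.6798| - 0.7, 0) = 8.9798
prox(x) = [-1.9697, 0.0, -0.8565, 8.9798]
||prox(x)||_1 = 1.9697 + 0.0 + 0.8565 + 8.9798 = 11.806


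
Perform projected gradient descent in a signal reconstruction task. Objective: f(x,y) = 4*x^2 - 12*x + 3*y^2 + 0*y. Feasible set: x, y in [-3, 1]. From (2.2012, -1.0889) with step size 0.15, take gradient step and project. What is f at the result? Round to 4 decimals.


Step 1: Compute gradient at (2.2012, -1.0889).
grad_x = 2*4*2.2012 - 12 = 5.6096
grad_y = 2*3*-1.0889 + 0 = -6.5334
Step 2: Gradient step.
x_raw = 2.2012 - 0.15*5.6096 = 1.3598
y_raw = -1.0889 - 0.15*-6.5334 = -0.1089
Step 3: Project onto [-3, 1].
x_proj = clip(1.3598) = 1.0
y_proj = clip(-0.1089) = -0.1089
Step 4: Evaluate f.
f(1.0, -0.1089) = -7.9644


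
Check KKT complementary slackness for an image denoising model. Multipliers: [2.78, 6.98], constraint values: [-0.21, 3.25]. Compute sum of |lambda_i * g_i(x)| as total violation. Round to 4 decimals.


KKT complementary slackness check:
lambda_1 * g_1 = 2.78 * -0.21 = -0.5838
lambda_2 * g_2 = 6.98 * 3.25 = 22.685
Total violation = 0.5838 + 22.685 = 23.2688


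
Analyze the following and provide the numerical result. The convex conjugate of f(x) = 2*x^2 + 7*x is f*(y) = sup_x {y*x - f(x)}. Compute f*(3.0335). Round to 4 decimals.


f*(y) = sup_x {y*x - a*x^2 - b*x} = sup_x {(y-b)*x - a*x^2}
FOC: (y - b) - 2a*x = 0 => x* = (y - b)/(2a)
x* = (3.0335 - 7)/(2*2) = -0.9916
f*(3.0335) = (y-b)^2/(4a) = (3.0335 - 7)^2/(4*2)
= 15.7331/8 = 1.9666


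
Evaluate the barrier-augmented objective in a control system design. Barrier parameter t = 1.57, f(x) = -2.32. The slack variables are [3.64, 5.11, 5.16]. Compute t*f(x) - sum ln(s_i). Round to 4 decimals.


Step 1: Compute log-barrier.
ln values: [1.292, 1.6312, 1.6409]
phi = -(1.292 + 1.6312 + 1.6409) = -4.5641
Step 2: Compute augmented objective.
t*f(x) = 1.57*-2.32 = -3.6424
Total = -3.6424 - 4.5641 = -8.2065


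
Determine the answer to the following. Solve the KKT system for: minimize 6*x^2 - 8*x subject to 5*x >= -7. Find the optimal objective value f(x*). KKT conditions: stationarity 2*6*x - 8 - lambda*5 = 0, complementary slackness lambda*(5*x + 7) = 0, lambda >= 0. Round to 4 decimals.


Step 1: Try lambda = 0 (constraint inactive).
Stationarity: 2*6*x - 8 = 0
x* = 8/(2*6) = 2/3 = 0.6667 (rounded; the exact value 2/3 is used below)
Check constraint: 5*0.6667 = 3.3335 >= -7 -- satisfied.
Step 2: Compute optimal value.
f(x*) = 6*(2/3)^2 - 8*(2/3) = -2.6667


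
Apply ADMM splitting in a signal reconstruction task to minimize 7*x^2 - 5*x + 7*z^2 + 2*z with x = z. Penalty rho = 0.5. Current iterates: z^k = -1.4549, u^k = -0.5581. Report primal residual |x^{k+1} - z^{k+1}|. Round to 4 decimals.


ADMM iteration with rho = 0.5, z^k = -1.4549, u^k = -0.5581
Step 1: x-update.
Minimize 7*x^2 - 5*x + (0.5/2)*(x + 1.4549 - 0.5581)^2
FOC: (2*7 + 0.5)*x = 5 + 0.5*(-1.4549 + 0.5581)
x^{k+1} = 0.3139
Step 2: z-update.
Minimize 7*z^2 + 2*z + (0.5/2)*(0.3139 - z - 0.5581)^2
FOC: (2*7 + 0.5)*z = -2 + 0.5*(0.3139 - 0.5581)
z^{k+1} = -0.1464
Step 3: u-update.
u^{k+1} = -0.5581 + 0.3139 + 0.1464 = -0.0978
Step 4: Primal residual = |0.3139 + 0.1464| = 0.4603


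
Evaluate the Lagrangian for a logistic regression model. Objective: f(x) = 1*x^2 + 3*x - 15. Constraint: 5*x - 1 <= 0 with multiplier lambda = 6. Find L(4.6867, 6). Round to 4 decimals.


Step 1: Evaluate f(x).
f(4.6867) = 1*4.6867^2 + 3*4.6867 - 15 = 21.0253
Step 2: Evaluate g(x).
g(4.6867) = 5*4.6867 - 1 = 22.4335
Step 3: Compute Lagrangian.
L = 21.0253 + 6*22.4335 = 155.6263


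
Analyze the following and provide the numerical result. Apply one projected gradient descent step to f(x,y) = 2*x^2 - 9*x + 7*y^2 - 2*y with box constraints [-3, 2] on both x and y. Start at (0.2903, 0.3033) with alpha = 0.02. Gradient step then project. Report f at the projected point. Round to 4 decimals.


Step 1: Compute gradient at (0.2903, 0.3033).
grad_x = 2*2*0.2903 - 9 = -7.8388
grad_y = 2*7*0.3033 - 2 = 2.2462
Step 2: Gradient step.
x_raw = 0.2903 - 0.02*-7.8388 = 0.4471
y_raw = 0.3033 - 0.02*2.2462 = 0.2584
Step 3: Project onto [-3, 2].
x_proj = clip(0.4471) = 0.4471
y_proj = clip(0.2584) = 0.2584
Step 4: Evaluate f.
f(0.4471, 0.2584) = -3.6734


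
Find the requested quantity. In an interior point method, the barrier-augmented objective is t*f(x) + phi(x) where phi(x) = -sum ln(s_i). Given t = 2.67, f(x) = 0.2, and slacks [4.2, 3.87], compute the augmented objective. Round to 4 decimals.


Step 1: Compute log-barrier.
ln values: [1.4351, 1.3533]
phi = -(1.4351 + 1.3533) = -2.7883
Step 2: Compute augmented objective.
t*f(x) = 2.67*0.2 = 0.534
Total = 0.534 - 2.7883 = -2.2543


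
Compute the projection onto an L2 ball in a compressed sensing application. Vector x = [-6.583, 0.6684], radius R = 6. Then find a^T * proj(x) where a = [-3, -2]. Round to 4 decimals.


Step 1: Compute ||x|| (intermediates to 6 decimals).
||x|| = sqrt((-6.583)^2 + 0.6684^2) = 6.616846
Step 2: Project.
Since ||x|| > R, scale = R/||x|| = 6/6.616846 = 0.906776, proj(x) = scale * x
proj(x) = [-5.969306, 0.606089]
Step 3: Dot product.
a^T * proj(x) = -3*(-5.969306) - 2*0.606089 = 16.6957


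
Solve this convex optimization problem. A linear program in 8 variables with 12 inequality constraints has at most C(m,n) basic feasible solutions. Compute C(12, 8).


Each vertex corresponds to some choice of n active constraints out of m, so the number of vertices is at most C(m, n) = m! / (n!(m-n)!).
m = 12, n = 8
Numerator: 12 * 11 * 10 * 9 * 8 * 7 * 6 * 5
Denominator: 8! = 40320
C(12, 8) = 495


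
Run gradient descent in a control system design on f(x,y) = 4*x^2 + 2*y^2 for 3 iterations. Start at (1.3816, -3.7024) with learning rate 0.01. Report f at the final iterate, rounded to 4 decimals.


Gradient descent on f(x,y) = 4*x^2 + 2*y^2.
Starting point: (1.3816, -3.7024), alpha = 0.01
Step 1: grad_x = 2*4*1.3816 = 11.0528, grad_y = 2*2*-3.7024 = -14.8096
  x_1 = 1.3816 - 0.01*11.0528 = 1.2711
  y_1 = -3.7024 - 0.01*-14.8096 = -3.5543
Step 2: grad_x = 2*4*1.2711 = 10.1686, grad_y = 2*2*-3.5543 = -14.2172
  x_2 = 1.2711 - 0.01*10.1686 = 1.1694
  y_2 = -3.5543 - 0.01*-14.2172 = -3.4121
Step 3: grad_x = 2*4*1.1694 = 9.3551, grad_y = 2*2*-3.4121 = -13.6485
  x_3 = 1.1694 - 0.01*9.3551 = 1.0758
  y_3 = -3.4121 - 0.01*-13.6485 = -3.2756
f(1.0758, -3.2756) = 4*1.0758^2 + 2*(-3.2756)^2 = 26.0894


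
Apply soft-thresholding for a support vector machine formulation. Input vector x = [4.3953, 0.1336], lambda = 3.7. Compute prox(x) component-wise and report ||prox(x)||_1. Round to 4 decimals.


Soft-thresholding with lambda = 3.7:
prox(4.3953) = sign(4.3953)*max(|4.3953| - 3.7, 0) = 0.6953
prox(0.1336) = sign(0.1336)*max(|0.1336| - 3.7, 0) = 0.0
prox(x) = [0.6953, 0.0]
||prox(x)||_1 = 0.6953 + 0.0 = 0.6953


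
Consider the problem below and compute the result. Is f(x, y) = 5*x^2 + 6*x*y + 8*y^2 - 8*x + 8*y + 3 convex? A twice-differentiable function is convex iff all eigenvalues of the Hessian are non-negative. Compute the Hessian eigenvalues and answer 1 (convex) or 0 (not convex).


The Hessian of f(x,y) = 5*x^2 + 6*x*y + 8*y^2 - 8*x + 8*y + 3 is:
H = [[10, 6], [6, 16]]
Trace = 10 + 16 = 26
Determinant = 10*16 - (6)^2 = 124
Discriminant = (26)^2 - 4*124 = 180.0
Eigenvalues: lambda_1 = 6.2918, lambda_2 = 19.7082
The function is convex.

1


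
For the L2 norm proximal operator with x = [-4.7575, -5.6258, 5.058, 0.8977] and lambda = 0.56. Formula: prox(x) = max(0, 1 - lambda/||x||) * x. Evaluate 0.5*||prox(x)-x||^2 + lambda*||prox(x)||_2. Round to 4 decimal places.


Step 1: Compute ||x||.
||x|| = 8.9818
Step 2: Compute scaling factor.
scale = max(0, 1 - 0.56/8.9818) = 0.9377
Step 3: prox(x) = [-4.4609, -5.275, 4.7426, 0.8417]
||prox(x)|| = 8.4218
Step 4: Proximal objective.
0.5*||prox-x||^2 = 0.1568
lambda*||prox|| = 4.7162
Total = 4.873


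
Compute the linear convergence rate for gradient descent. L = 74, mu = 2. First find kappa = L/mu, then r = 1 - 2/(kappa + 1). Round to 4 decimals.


Step 1: Compute the condition number.
kappa = L/mu = 74/2 = 37.0
Step 2: Compute the convergence rate.
r = 1 - 2/(kappa + 1) = 1 - 2*mu/(L + mu) = (L - mu)/(L + mu) = 72/76 = 0.9474


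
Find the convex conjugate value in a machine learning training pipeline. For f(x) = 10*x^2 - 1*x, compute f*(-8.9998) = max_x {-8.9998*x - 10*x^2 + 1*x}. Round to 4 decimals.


f*(y) = sup_x {y*x - a*x^2 - b*x} = sup_x {(y-b)*x - a*x^2}
FOC: (y - b) - 2a*x = 0 => x* = (y - b)/(2a)
x* = (-8.9998 + 1)/(2*10) = -0.4
f*(-8.9998) = (y-b)^2/(4a) = (-8.9998 + 1)^2/(4*10)
= 63.9968/40 = 1.5999


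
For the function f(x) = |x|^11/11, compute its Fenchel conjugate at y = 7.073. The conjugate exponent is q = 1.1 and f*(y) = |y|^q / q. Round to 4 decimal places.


The conjugate exponent q satisfies 1/p + 1/q = 1.
p = 11, so q = 11/(11 - 1) = 1.1
|y|^q = 7.073^1.1 = 8.6013
f*(7.073) = 8.6013 / 1.1 = 7.8194


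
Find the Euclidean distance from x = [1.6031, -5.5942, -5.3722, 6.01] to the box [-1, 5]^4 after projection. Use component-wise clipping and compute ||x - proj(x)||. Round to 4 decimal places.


Project each component onto [-1, 5].
clip(1.6031) = 1.6031, clip(-5.5942) = -1.0, clip(-5.3722) = -1.0, clip(6.01) = 5.0
Projection = [1.6031, -1.0, -1.0, 5.0]
Squared diffs: [0.0, 21.1067, 19.1161, 1.0201]
Distance = sqrt(41.2429) = 6.4221


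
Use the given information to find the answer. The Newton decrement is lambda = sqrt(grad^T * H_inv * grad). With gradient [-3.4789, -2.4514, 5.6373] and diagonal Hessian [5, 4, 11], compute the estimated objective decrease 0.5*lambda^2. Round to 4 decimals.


Step 1: H is diagonal, so H^(-1) * g = [-0.6958, -0.6129, 0.5125].
Step 2: g^T H^(-1) g = sum_i g_i^2 / H_ii
  = (-3.4789)^2/5 + (-2.4514)^2/4 + (5.6373)^2/11
  = 2.4205 + 1.5023 + 2.889 = 6.8119
Step 3: Objective decrease = 0.5 * g^T H^(-1) g = 3.406


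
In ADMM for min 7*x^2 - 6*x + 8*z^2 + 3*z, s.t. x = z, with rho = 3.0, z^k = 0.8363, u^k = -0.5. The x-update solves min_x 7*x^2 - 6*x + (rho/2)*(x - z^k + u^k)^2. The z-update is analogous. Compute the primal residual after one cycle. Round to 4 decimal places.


ADMM iteration with rho = 3.0, z^k = 0.8363, u^k = -0.5
Step 1: x-update.
Minimize 7*x^2 - 6*x + (3.0/2)*(x - 0.8363 - 0.5)^2
FOC: (2*7 + 3.0)*x = 6 + 3.0*(0.8363 + 0.5)
x^{k+1} = 0.5888
Step 2: z-update.
Minimize 8*z^2 + 3*z + (3.0/2)*(0.5888 - z - 0.5)^2
FOC: (2*8 + 3.0)*z = -3 + 3.0*(0.5888 - 0.5)
z^{k+1} = -0.1439
Step 3: u-update.
u^{k+1} = -0.5 + 0.5888 + 0.1439 = 0.2326
Step 4: Primal residual = |0.5888 + 0.1439| = 0.7326


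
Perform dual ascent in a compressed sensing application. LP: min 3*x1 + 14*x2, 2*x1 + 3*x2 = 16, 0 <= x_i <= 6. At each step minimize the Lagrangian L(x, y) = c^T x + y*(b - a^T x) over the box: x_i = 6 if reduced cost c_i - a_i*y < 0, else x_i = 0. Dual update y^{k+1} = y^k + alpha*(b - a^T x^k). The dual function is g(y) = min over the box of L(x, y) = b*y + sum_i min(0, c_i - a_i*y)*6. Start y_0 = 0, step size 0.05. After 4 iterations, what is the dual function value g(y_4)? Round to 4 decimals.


Dual ascent for LP: min 3*x1 + 14*x2, 2*x1 + 3*x2 = 16, 0 <= x_i <= 6
Step 1: y^k = 0.0, reduced costs: (3.0, 14.0)
  x^k = (0.0, 0.0), subgradient = b - a^T x = 16.0
  y^{k+1} = 0.0 + 0.05*16.0 = 0.8
Step 2: y^k = 0.8, reduced costs: (1.4, 11.6)
  x^k = (0.0, 0.0), subgradient = b - a^T x = 16.0
  y^{k+1} = 0.8 + 0.05*16.0 = 1.6
Step 3: y^k = 1.6, reduced costs: (-0.2, 9.2)
  x^k = (6.0, 0.0), subgradient = b - a^T x = 4.0
  y^{k+1} = 1.6 + 0.05*4.0 = 1.8
Step 4: y^k = 1.8, reduced costs: (-0.6, 8.6)
  x^k = (6.0, 0.0), subgradient = b - a^T x = 4.0
  y^{k+1} = 1.8 + 0.05*4.0 = 2.0
Dual objective at y_4 = 2.0: reduced costs (-1.0, 8.0), box minimizer x = (6.0, 0.0)
g(y_4) = b*y + (c1 - a1*y)*x1 + (c2 - a2*y)*x2 = 16*2.0 + (-1.0)*6.0 + 8.0*0.0 = 32.0 - 6.0 + 0.0 = 26.0


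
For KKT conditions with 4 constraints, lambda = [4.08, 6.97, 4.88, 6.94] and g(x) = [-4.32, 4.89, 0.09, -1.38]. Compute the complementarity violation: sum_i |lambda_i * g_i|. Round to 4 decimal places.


KKT complementary slackness check:
lambda_1 * g_1 = 4.08 * -4.32 = -17.6256
lambda_2 * g_2 = 6.97 * 4.89 = 34.0833
lambda_3 * g_3 = 4.88 * 0.09 = 0.4392
lambda_4 * g_4 = 6.94 * -1.38 = -9.5772
Total violation = 17.6256 + 34.0833 + 0.4392 + 9.5772 = 61.7253


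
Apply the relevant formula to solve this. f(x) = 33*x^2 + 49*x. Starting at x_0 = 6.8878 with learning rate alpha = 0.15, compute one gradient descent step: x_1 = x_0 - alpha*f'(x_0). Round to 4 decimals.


We compute the gradient at x_0 and apply the update.
f'(x) = 66*x + 49
f'(6.8878) = 66*6.8878 + 49 = 503.5948
x_1 = 6.8878 - 0.15*503.5948 = -68.6514


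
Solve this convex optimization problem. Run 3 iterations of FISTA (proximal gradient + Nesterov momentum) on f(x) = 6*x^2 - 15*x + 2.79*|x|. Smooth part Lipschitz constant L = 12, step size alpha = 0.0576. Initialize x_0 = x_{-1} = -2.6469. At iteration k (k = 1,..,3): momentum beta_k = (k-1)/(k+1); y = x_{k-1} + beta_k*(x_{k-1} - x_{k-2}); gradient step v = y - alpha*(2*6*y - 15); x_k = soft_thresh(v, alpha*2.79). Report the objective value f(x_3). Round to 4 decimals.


FISTA on f(x) = 6*x^2 - 15*x + 2.79*|x|
L = 12, alpha = 0.0576
Iteration 1: beta = 0.0, y = -2.6469 + 0.0*(-2.6469 + 2.6469) = -2.6469
  grad(y) = -46.7628, v = y - alpha*grad = 0.0466
  prox(v) = soft_thresh(0.0466, 0.1607) = 0.0
Iteration 2: beta = 0.3333, y = 0.0 + 0.3333*(0.0 + 2.6469) = 0.8823
  grad(y) = -4.4124, v = y - alpha*grad = 1.1365
  prox(v) = soft_thresh(1.1365, 0.1607) = 0.9758
Iteration 3: beta = 0.5, y = 0.9758 + 0.5*(0.9758 - 0.0) = 1.4636
  grad(y) = 2.5635, v = y - alpha*grad = 1.316
  prox(v) = soft_thresh(1.316, 0.1607) = 1.1553
f(x_3) = 6*1.1553^2 - 15*1.1553 + 2.79*|1.1553| = -6.098


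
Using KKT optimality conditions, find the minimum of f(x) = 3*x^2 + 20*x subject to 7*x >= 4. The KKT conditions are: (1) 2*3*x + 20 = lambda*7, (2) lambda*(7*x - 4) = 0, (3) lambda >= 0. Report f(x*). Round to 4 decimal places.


Step 1: Try lambda = 0 (constraint inactive).
x_unc = -20/(2*3) = -3.3333
Check: 7*-3.3333 = -23.3331 < 4 -- violated!
Step 2: Constraint must be active: 7*x = 4
x* = 4/7 = 0.5714 (rounded; the exact value 4/7 is used below)
lambda = (2*3*(4/7) + 20)/7 = 3.3469
Step 3: Compute optimal value.
f(x*) = 3*(4/7)^2 + 20*(4/7) = 12.4082


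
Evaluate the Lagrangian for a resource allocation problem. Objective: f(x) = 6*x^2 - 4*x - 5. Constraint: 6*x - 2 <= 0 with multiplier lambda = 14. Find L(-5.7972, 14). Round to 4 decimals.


Step 1: Evaluate f(x).
f(-5.7972) = 6*(-5.7972)^2 - 4*(-5.7972) - 5 = 219.834
Step 2: Evaluate g(x).
g(-5.7972) = 6*-5.7972 - 2 = -36.7832
Step 3: Compute Lagrangian.
L = 219.834 + 14*-36.7832 = -295.1308


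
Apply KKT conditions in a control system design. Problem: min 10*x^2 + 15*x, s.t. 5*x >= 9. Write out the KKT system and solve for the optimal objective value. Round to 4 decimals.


Step 1: Try lambda = 0 (constraint inactive).
x_unc = -15/(2*10) = -0.75
Check: 5*-0.75 = -3.75 < 9 -- violated!
Step 2: Constraint must be active: 5*x = 9
x* = 9/5 = 1.8
lambda = (2*10*1.8 + 15)/5 = 10.2
Step 3: Compute optimal value.
f(x*) = 10*1.8^2 + 15*1.8 = 59.4


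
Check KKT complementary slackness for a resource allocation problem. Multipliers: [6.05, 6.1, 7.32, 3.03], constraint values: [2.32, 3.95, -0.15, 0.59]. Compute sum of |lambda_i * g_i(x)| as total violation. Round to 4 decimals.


KKT complementary slackness check:
lambda_1 * g_1 = 6.05 * 2.32 = 14.036
lambda_2 * g_2 = 6.1 * 3.95 = 24.095
lambda_3 * g_3 = 7.32 * -0.15 = -1.098
lambda_4 * g_4 = 3.03 * 0.59 = 1.7877
Total violation = 14.036 + 24.095 + 1.098 + 1.7877 = 41.0167


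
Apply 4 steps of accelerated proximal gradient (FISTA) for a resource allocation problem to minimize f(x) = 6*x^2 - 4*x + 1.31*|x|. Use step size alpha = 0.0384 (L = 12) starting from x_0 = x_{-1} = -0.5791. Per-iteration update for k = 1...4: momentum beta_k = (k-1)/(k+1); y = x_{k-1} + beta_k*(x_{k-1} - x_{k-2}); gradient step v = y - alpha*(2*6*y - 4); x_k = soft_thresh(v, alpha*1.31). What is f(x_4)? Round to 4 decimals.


FISTA on f(x) = 6*x^2 - 4*x + 1.31*|x|
L = 12, alpha = 0.0384
Iteration 1: beta = 0.0, y = -0.5791 + 0.0*(-0.5791 + 0.5791) = -0.5791
  grad(y) = -10.9492, v = y - alpha*grad = -0.1587
  prox(v) = soft_thresh(-0.1587, 0.0503) = -0.1083
Iteration 2: beta = 0.3333, y = -0.1083 + 0.3333*(-0.1083 + 0.5791) = 0.0486
  grad(y) = -3.4171, v = y - alpha*grad = 0.1798
  prox(v) = soft_thresh(0.1798, 0.0503) = 0.1295
Iteration 3: beta = 0.5, y = 0.1295 + 0.5*(0.1295 + 0.1083) = 0.2484
  grad(y) = -1.0192, v = y - alpha*grad = 0.2875
  prox(v) = soft_thresh(0.2875, 0.0503) = 0.2372
Iteration 4: beta = 0.6, y = 0.2372 + 0.6*(0.2372 - 0.1295) = 0.3019
  grad(y) = -0.3774, v = y - alpha*grad = 0.3164
  prox(v) = soft_thresh(0.3164, 0.0503) = 0.2661
f(x_4) = 6*0.2661^2 - 4*0.2661 + 1.31*|0.2661| = -0.291


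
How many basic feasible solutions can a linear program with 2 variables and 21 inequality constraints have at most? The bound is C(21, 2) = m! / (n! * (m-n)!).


Each vertex corresponds to some choice of n active constraints out of m, so the number of vertices is at most C(m, n) = m! / (n!(m-n)!).
m = 21, n = 2
Numerator: 21 * 20
Denominator: 2! = 2
C(21, 2) = 210


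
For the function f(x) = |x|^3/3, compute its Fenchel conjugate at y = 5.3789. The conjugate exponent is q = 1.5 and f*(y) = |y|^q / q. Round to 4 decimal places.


The conjugate exponent q satisfies 1/p + 1/q = 1.
p = 3, so q = 3/(3 - 1) = 1.5
|y|^q = 5.3789^1.5 = 12.475
f*(5.3789) = 12.475 / 1.5 = 8.3167


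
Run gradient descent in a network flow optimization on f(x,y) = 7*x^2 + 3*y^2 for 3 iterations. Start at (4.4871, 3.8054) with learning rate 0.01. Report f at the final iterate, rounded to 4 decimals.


Gradient descent on f(x,y) = 7*x^2 + 3*y^2.
Starting point: (4.4871, 3.8054), alpha = 0.01
Step 1: grad_x = 2*7*4.4871 = 62.8194, grad_y = 2*3*3.8054 = 22.8324
  x_1 = 4.4871 - 0.01*62.8194 = 3.8589
  y_1 = 3.8054 - 0.01*22.8324 = 3.5771
Step 2: grad_x = 2*7*3.8589 = 54.0247, grad_y = 2*3*3.5771 = 21.4625
  x_2 = 3.8589 - 0.01*54.0247 = 3.3187
  y_2 = 3.5771 - 0.01*21.4625 = 3.3625
Step 3: grad_x = 2*7*3.3187 = 46.4612, grad_y = 2*3*3.3625 = 20.1747
  x_3 = 3.3187 - 0.01*46.4612 = 2.854
  y_3 = 3.3625 - 0.01*20.1747 = 3.1607
f(2.854, 3.1607) = 7*2.854^2 + 3*3.1607^2 = 86.9892


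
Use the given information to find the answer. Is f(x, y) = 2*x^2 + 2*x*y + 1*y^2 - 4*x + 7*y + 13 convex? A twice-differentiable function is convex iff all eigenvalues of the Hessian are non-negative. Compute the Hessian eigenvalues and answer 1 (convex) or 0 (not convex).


The Hessian of f(x,y) = 2*x^2 + 2*x*y + 1*y^2 - 4*x + 7*y + 13 is:
H = [[4, 2], [2, 2]]
Trace = 4 + 2 = 6
Determinant = 4*2 - (2)^2 = 4
Discriminant = (6)^2 - 4*4 = 20.0
Eigenvalues: lambda_1 = 0.7639, lambda_2 = 5.2361
The function is convex.

1


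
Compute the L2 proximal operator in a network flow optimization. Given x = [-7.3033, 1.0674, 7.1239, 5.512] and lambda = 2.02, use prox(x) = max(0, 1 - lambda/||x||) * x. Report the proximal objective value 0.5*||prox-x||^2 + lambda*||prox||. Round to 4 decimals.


Step 1: Compute ||x||.
||x|| = 11.6452
Step 2: Compute scaling factor.
scale = max(0, 1 - 2.02/11.6452) = 0.8265
Step 3: prox(x) = [-6.0364, 0.8822, 5.8882, 4.5559]
||prox(x)|| = 9.6252
Step 4: Proximal objective.
0.5*||prox-x||^2 = 2.0402
lambda*||prox|| = 19.4429
Total = 21.483


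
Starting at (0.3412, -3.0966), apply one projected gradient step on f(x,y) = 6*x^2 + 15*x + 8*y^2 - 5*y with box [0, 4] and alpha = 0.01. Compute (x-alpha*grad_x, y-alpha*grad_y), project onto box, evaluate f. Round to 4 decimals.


Step 1: Compute gradient at (0.3412, -3.0966).
grad_x = 2*6*0.3412 + 15 = 19.0944
grad_y = 2*8*-3.0966 - 5 = -54.5456
Step 2: Gradient step.
x_raw = 0.3412 - 0.01*19.0944 = 0.1503
y_raw = -3.0966 - 0.01*-54.5456 = -2.5511
Step 3: Project onto [0, 4].
x_proj = clip(0.1503) = 0.1503
y_proj = clip(-2.5511) = 0.0
Step 4: Evaluate f.
f(0.1503, 0.0) = 2.3893


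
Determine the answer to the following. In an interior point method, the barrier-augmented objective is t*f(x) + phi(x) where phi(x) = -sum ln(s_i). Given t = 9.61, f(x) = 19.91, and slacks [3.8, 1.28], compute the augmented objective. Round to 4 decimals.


Step 1: Compute log-barrier.
ln values: [1.335, 0.2469]
phi = -(1.335 + 0.2469) = -1.5819
Step 2: Compute augmented objective.
t*f(x) = 9.61*19.91 = 191.3351
Total = 191.3351 - 1.5819 = 189.7532


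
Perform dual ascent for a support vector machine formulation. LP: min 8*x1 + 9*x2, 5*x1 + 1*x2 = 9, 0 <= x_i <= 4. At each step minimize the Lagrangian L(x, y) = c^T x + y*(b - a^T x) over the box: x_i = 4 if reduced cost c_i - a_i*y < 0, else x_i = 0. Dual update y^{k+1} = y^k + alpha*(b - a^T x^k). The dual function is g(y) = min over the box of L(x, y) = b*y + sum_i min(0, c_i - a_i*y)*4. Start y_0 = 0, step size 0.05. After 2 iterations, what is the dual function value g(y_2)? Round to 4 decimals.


Dual ascent for LP: min 8*x1 + 9*x2, 5*x1 + 1*x2 = 9, 0 <= x_i <= 4
Step 1: y^k = 0.0, reduced costs: (8.0, 9.0)
  x^k = (0.0, 0.0), subgradient = b - a^T x = 9.0
  y^{k+1} = 0.0 + 0.05*9.0 = 0.45
Step 2: y^k = 0.45, reduced costs: (5.75, 8.55)
  x^k = (0.0, 0.0), subgradient = b - a^T x = 9.0
  y^{k+1} = 0.45 + 0.05*9.0 = 0.9
Dual objective at y_2 = 0.9: reduced costs (3.5, 8.1), box minimizer x = (0.0, 0.0)
g(y_2) = b*y + (c1 - a1*y)*x1 + (c2 - a2*y)*x2 = 9*0.9 + 3.5*0.0 + 8.1*0.0 = 8.1 + 0.0 + 0.0 = 8.1


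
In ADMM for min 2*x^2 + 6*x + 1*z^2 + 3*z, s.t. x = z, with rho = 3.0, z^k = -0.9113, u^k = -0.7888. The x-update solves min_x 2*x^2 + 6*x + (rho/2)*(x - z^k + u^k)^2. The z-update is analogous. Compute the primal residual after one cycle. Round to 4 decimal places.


ADMM iteration with rho = 3.0, z^k = -0.9113, u^k = -0.7888
Step 1: x-update.
Minimize 2*x^2 + 6*x + (3.0/2)*(x + 0.9113 - 0.7888)^2
FOC: (2*2 + 3.0)*x = -6 + 3.0*(-0.9113 + 0.7888)
x^{k+1} = -0.9096
Step 2: z-update.
Minimize 1*z^2 + 3*z + (3.0/2)*(-0.9096 - z - 0.7888)^2
FOC: (2*1 + 3.0)*z = -3 + 3.0*(-0.9096 - 0.7888)
z^{k+1} = -1.6191
Step 3: u-update.
u^{k+1} = -0.7888 - 0.9096 + 1.6191 = -0.0794
Step 4: Primal residual = |-0.9096 + 1.6191| = 0.7094


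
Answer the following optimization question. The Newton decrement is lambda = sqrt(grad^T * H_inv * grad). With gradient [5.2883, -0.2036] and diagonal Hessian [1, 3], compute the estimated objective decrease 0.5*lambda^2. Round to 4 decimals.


Step 1: H is diagonal, so H^(-1) * g = [5.2883, -0.0679].
Step 2: g^T H^(-1) g = sum_i g_i^2 / H_ii
  = (5.2883)^2/1 + (-0.2036)^2/3
  = 27.9661 + 0.0138 = 27.9799
Step 3: Objective decrease = 0.5 * g^T H^(-1) g = 13.99


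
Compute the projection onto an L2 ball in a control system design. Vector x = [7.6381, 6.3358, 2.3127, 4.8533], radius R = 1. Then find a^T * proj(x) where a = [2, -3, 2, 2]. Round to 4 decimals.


Step 1: Compute ||x|| (intermediates to 6 decimals).
||x|| = sqrt(7.6381^2 + 6.3358^2 + 2.3127^2 + 4.8533^2) = 11.286542
Step 2: Project.
Since ||x|| > R, scale = R/||x|| = 1/11.286542 = 0.088601, proj(x) = scale * x
proj(x) = [0.676743, 0.561358, 0.204908, 0.430007]
Step 3: Dot product.
a^T * proj(x) = 2*0.676743 - 3*0.561358 + 2*0.204908 + 2*0.430007 = 0.9392


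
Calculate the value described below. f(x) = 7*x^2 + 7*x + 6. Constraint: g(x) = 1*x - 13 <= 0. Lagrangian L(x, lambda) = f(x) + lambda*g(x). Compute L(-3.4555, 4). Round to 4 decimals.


Step 1: Evaluate f(x).
f(-3.4555) = 7*(-3.4555)^2 + 7*(-3.4555) + 6 = 65.3949
Step 2: Evaluate g(x).
g(-3.4555) = 1*-3.4555 - 13 = -16.4555
Step 3: Compute Lagrangian.
L = 65.3949 + 4*-16.4555 = -0.4271


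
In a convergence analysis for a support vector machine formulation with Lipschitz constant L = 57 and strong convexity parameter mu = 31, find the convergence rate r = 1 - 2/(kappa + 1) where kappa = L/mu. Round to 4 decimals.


Step 1: Compute the condition number.
kappa = L/mu = 57/31 = 1.8387
Step 2: Compute the convergence rate.
r = 1 - 2/(kappa + 1) = 1 - 2*mu/(L + mu) = (L - mu)/(L + mu) = 26/88 = 0.2955


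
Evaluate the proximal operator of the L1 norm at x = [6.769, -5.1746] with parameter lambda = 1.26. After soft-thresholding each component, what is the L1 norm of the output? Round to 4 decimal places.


Soft-thresholding with lambda = 1.26:
prox(6.769) = sign(6.769)*max(|6.769| - 1.26, 0) = 5.509
prox(-5.1746) = sign(-5.1746)*max(|-5.1746| - 1.26, 0) = -3.9146
prox(x) = [5.509, -3.9146]
||prox(x)||_1 = 5.509 + 3.9146 = 9.4236


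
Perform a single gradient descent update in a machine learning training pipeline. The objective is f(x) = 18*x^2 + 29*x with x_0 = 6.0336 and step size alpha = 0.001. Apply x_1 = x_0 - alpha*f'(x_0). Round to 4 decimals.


We compute the gradient at x_0 and apply the update.
f'(x) = 36*x + 29
f'(6.0336) = 36*6.0336 + 29 = 246.2096
x_1 = 6.0336 - 0.001*246.2096 = 5.7874
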